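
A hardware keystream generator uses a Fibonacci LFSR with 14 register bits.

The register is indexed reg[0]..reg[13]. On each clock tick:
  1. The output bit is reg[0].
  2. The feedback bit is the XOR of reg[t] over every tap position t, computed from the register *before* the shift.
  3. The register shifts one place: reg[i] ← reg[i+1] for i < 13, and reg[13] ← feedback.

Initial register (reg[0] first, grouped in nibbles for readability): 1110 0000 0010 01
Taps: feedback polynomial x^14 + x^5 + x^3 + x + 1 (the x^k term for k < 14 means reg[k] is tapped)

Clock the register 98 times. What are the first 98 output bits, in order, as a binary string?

11100000001001001001011101101111101111001110101011111100110111011110000011010100111101010001000001

k : reg_k → out_k, fb_k
0: 11100000001001 → 1, fb=0
1: 11000000010010 → 1, fb=0
2: 10000000100100 → 1, fb=1
3: 00000001001001 → 0, fb=0
4: 00000010010010 → 0, fb=0
5: 00000100100100 → 0, fb=1
6: 00001001001001 → 0, fb=0
7: 00010010010010 → 0, fb=1
8: 00100100100101 → 0, fb=1
9: 01001001001011 → 0, fb=1
10: 10010010010111 → 1, fb=0
11: 00100100101110 → 0, fb=1
12: 01001001011101 → 0, fb=1
13: 10010010111011 → 1, fb=0
14: 00100101110110 → 0, fb=1
15: 01001011101101 → 0, fb=1
16: 10010111011011 → 1, fb=1
17: 00101110110111 → 0, fb=1
18: 01011101101111 → 0, fb=1
19: 10111011011111 → 1, fb=0
20: 01110110111110 → 0, fb=1
21: 11101101111101 → 1, fb=1
22: 11011011111011 → 1, fb=1
23: 10110111110111 → 1, fb=1
24: 01101111101111 → 0, fb=0
25: 11011111011110 → 1, fb=0
26: 10111110111100 → 1, fb=1
27: 01111101111001 → 0, fb=1
28: 11111011110011 → 1, fb=1
29: 11110111100111 → 1, fb=0
30: 11101111001110 → 1, fb=1
31: 11011110011101 → 1, fb=0
32: 10111100111010 → 1, fb=1
33: 01111001110101 → 0, fb=0
34: 11110011101010 → 1, fb=1
35: 11100111010101 → 1, fb=1
36: 11001110101011 → 1, fb=1
37: 10011101010111 → 1, fb=1
38: 00111010101111 → 0, fb=1
39: 01110101011111 → 0, fb=1
40: 11101010111111 → 1, fb=0
41: 11010101111110 → 1, fb=0
42: 10101011111100 → 1, fb=1
43: 01010111111001 → 0, fb=1
44: 10101111110011 → 1, fb=0
45: 01011111100110 → 0, fb=1
46: 10111111001101 → 1, fb=1
47: 01111110011011 → 0, fb=1
48: 11111100110111 → 1, fb=0
49: 11111001101110 → 1, fb=1
50: 11110011011101 → 1, fb=1
51: 11100110111011 → 1, fb=1
52: 11001101110111 → 1, fb=1
53: 10011011101111 → 1, fb=0
54: 00110111011110 → 0, fb=0
55: 01101110111100 → 0, fb=0
56: 11011101111000 → 1, fb=0
57: 10111011110000 → 1, fb=0
58: 01110111100000 → 0, fb=1
59: 11101111000001 → 1, fb=1
60: 11011110000011 → 1, fb=0
61: 10111100000110 → 1, fb=1
62: 01111000001101 → 0, fb=0
63: 11110000011010 → 1, fb=1
64: 11100000110101 → 1, fb=0
65: 11000001101010 → 1, fb=0
66: 10000011010100 → 1, fb=1
67: 00000110101001 → 0, fb=1
68: 00001101010011 → 0, fb=1
69: 00011010100111 → 0, fb=1
70: 00110101001111 → 0, fb=0
71: 01101010011110 → 0, fb=1
72: 11010100111101 → 1, fb=0
73: 10101001111010 → 1, fb=1
74: 01010011110101 → 0, fb=0
75: 10100111101010 → 1, fb=0
76: 01001111010100 → 0, fb=0
77: 10011110101000 → 1, fb=1
78: 00111101010001 → 0, fb=0
79: 01111010100010 → 0, fb=0
80: 11110101000100 → 1, fb=0
81: 11101010001000 → 1, fb=0
82: 11010100010000 → 1, fb=0
83: 10101000100000 → 1, fb=1
84: 01010001000001 → 0, fb=0
85: 10100010000010 → 1, fb=1
86: 01000100000101 → 0, fb=0
87: 10001000001010 → 1, fb=1
88: 00010000010101 → 0, fb=1
89: 00100000101011 → 0, fb=0
90: 01000001010110 → 0, fb=1
91: 10000010101101 → 1, fb=1
92: 00000101011011 → 0, fb=1
93: 00001010110111 → 0, fb=0
94: 00010101101110 → 0, fb=0
95: 00101011011100 → 0, fb=0
96: 01010110111000 → 0, fb=1
97: 10101101110001 → 1, fb=0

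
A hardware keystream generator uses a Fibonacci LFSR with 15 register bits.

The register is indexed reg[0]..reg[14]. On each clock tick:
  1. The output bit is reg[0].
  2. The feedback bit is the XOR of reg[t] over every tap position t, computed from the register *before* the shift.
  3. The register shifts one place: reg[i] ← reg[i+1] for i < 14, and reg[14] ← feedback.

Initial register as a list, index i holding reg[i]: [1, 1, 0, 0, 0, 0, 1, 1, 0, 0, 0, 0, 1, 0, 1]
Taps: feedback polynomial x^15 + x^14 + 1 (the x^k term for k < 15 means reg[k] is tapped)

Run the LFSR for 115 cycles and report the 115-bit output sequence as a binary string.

step | reg (before) | out | fb
   0 | 110000110000101 | 1 | 0
   1 | 100001100001010 | 1 | 1
   2 | 000011000010101 | 0 | 1
   3 | 000110000101011 | 0 | 1
   4 | 001100001010111 | 0 | 1
   5 | 011000010101111 | 0 | 1
   6 | 110000101011111 | 1 | 0
   7 | 100001010111110 | 1 | 1
   8 | 000010101111101 | 0 | 1
   9 | 000101011111011 | 0 | 1
  10 | 001010111110111 | 0 | 1
  11 | 010101111101111 | 0 | 1
  12 | 101011111011111 | 1 | 0
  13 | 010111110111110 | 0 | 0
  14 | 101111101111100 | 1 | 1
  15 | 011111011111001 | 0 | 1
  16 | 111110111110011 | 1 | 0
  17 | 111101111100110 | 1 | 1
  18 | 111011111001101 | 1 | 0
  19 | 110111110011010 | 1 | 1
  20 | 101111100110101 | 1 | 0
  21 | 011111001101010 | 0 | 0
  22 | 111110011010100 | 1 | 1
  23 | 111100110101001 | 1 | 0
  24 | 111001101010010 | 1 | 1
  25 | 110011010100101 | 1 | 0
  26 | 100110101001010 | 1 | 1
  27 | 001101010010101 | 0 | 1
  28 | 011010100101011 | 0 | 1
  29 | 110101001010111 | 1 | 0
  30 | 101010010101110 | 1 | 1
  31 | 010100101011101 | 0 | 1
  32 | 101001010111011 | 1 | 0
  33 | 010010101110110 | 0 | 0
  34 | 100101011101100 | 1 | 1
  35 | 001010111011001 | 0 | 1
  36 | 010101110110011 | 0 | 1
  37 | 101011101100111 | 1 | 0
  38 | 010111011001110 | 0 | 0
  39 | 101110110011100 | 1 | 1
  40 | 011101100111001 | 0 | 1
  41 | 111011001110011 | 1 | 0
  42 | 110110011100110 | 1 | 1
  43 | 101100111001101 | 1 | 0
  44 | 011001110011010 | 0 | 0
  45 | 110011100110100 | 1 | 1
  46 | 100111001101001 | 1 | 0
  47 | 001110011010010 | 0 | 0
  48 | 011100110100100 | 0 | 0
  49 | 111001101001000 | 1 | 1
  50 | 110011010010001 | 1 | 0
  51 | 100110100100010 | 1 | 1
  52 | 001101001000101 | 0 | 1
  53 | 011010010001011 | 0 | 1
  54 | 110100100010111 | 1 | 0
  55 | 101001000101110 | 1 | 1
  56 | 010010001011101 | 0 | 1
  57 | 100100010111011 | 1 | 0
  58 | 001000101110110 | 0 | 0
  59 | 010001011101100 | 0 | 0
  60 | 100010111011000 | 1 | 1
  61 | 000101110110001 | 0 | 1
  62 | 001011101100011 | 0 | 1
  63 | 010111011000111 | 0 | 1
  64 | 101110110001111 | 1 | 0
  65 | 011101100011110 | 0 | 0
  66 | 111011000111100 | 1 | 1
  67 | 110110001111001 | 1 | 0
  68 | 101100011110010 | 1 | 1
  69 | 011000111100101 | 0 | 1
  70 | 110001111001011 | 1 | 0
  71 | 100011110010110 | 1 | 1
  72 | 000111100101101 | 0 | 1
  73 | 001111001011011 | 0 | 1
  74 | 011110010110111 | 0 | 1
  75 | 111100101101111 | 1 | 0
  76 | 111001011011110 | 1 | 1
  77 | 110010110111101 | 1 | 0
  78 | 100101101111010 | 1 | 1
  79 | 001011011110101 | 0 | 1
  80 | 010110111101011 | 0 | 1
  81 | 101101111010111 | 1 | 0
  82 | 011011110101110 | 0 | 0
  83 | 110111101011100 | 1 | 1
  84 | 101111010111001 | 1 | 0
  85 | 011110101110010 | 0 | 0
  86 | 111101011100100 | 1 | 1
  87 | 111010111001001 | 1 | 0
  88 | 110101110010010 | 1 | 1
  89 | 101011100100101 | 1 | 0
  90 | 010111001001010 | 0 | 0
  91 | 101110010010100 | 1 | 1
  92 | 011100100101001 | 0 | 1
  93 | 111001001010011 | 1 | 0
  94 | 110010010100110 | 1 | 1
  95 | 100100101001101 | 1 | 0
  96 | 001001010011010 | 0 | 0
  97 | 010010100110100 | 0 | 0
  98 | 100101001101000 | 1 | 1
  99 | 001010011010001 | 0 | 1
 100 | 010100110100011 | 0 | 1
 101 | 101001101000111 | 1 | 0
 102 | 010011010001110 | 0 | 0
 103 | 100110100011100 | 1 | 1
 104 | 001101000111001 | 0 | 1
 105 | 011010001110011 | 0 | 1
 106 | 110100011100111 | 1 | 0
 107 | 101000111001110 | 1 | 1
 108 | 010001110011101 | 0 | 1
 109 | 100011100111011 | 1 | 0
 110 | 000111001110110 | 0 | 0
 111 | 001110011101100 | 0 | 0
 112 | 011100111011000 | 0 | 0
 113 | 111001110110000 | 1 | 1
 114 | 110011101100001 | 1 | 0

1100001100001010111110111110011010100101011101100111001101001000101110110001111001011011110101110010010100110100011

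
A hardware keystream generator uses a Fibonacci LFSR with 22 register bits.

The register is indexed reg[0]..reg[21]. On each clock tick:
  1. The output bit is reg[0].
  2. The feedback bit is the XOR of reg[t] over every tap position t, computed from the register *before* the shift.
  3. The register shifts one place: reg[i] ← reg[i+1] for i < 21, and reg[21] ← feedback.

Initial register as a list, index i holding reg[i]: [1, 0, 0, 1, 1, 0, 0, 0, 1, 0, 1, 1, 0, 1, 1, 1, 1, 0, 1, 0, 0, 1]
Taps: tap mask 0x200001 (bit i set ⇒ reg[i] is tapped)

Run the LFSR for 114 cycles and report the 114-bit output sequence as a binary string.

100110001011011110100100010000110110101100011110000010010011011110101111110001110110101100101010000101101100100011

step | reg (before) | out | fb
   0 | 1001100010110111101001 | 1 | 0
   1 | 0011000101101111010010 | 0 | 0
   2 | 0110001011011110100100 | 0 | 0
   3 | 1100010110111101001000 | 1 | 1
   4 | 1000101101111010010001 | 1 | 0
   5 | 0001011011110100100010 | 0 | 0
   6 | 0010110111101001000100 | 0 | 0
   7 | 0101101111010010001000 | 0 | 0
   8 | 1011011110100100010000 | 1 | 1
   9 | 0110111101001000100001 | 0 | 1
  10 | 1101111010010001000011 | 1 | 0
  11 | 1011110100100010000110 | 1 | 1
  12 | 0111101001000100001101 | 0 | 1
  13 | 1111010010001000011011 | 1 | 0
  14 | 1110100100010000110110 | 1 | 1
  15 | 1101001000100001101101 | 1 | 0
  16 | 1010010001000011011010 | 1 | 1
  17 | 0100100010000110110101 | 0 | 1
  18 | 1001000100001101101011 | 1 | 0
  19 | 0010001000011011010110 | 0 | 0
  20 | 0100010000110110101100 | 0 | 0
  21 | 1000100001101101011000 | 1 | 1
  22 | 0001000011011010110001 | 0 | 1
  23 | 0010000110110101100011 | 0 | 1
  24 | 0100001101101011000111 | 0 | 1
  25 | 1000011011010110001111 | 1 | 0
  26 | 0000110110101100011110 | 0 | 0
  27 | 0001101101011000111100 | 0 | 0
  28 | 0011011010110001111000 | 0 | 0
  29 | 0110110101100011110000 | 0 | 0
  30 | 1101101011000111100000 | 1 | 1
  31 | 1011010110001111000001 | 1 | 0
  32 | 0110101100011110000010 | 0 | 0
  33 | 1101011000111100000100 | 1 | 1
  34 | 1010110001111000001001 | 1 | 0
  35 | 0101100011110000010010 | 0 | 0
  36 | 1011000111100000100100 | 1 | 1
  37 | 0110001111000001001001 | 0 | 1
  38 | 1100011110000010010011 | 1 | 0
  39 | 1000111100000100100110 | 1 | 1
  40 | 0001111000001001001101 | 0 | 1
  41 | 0011110000010010011011 | 0 | 1
  42 | 0111100000100100110111 | 0 | 1
  43 | 1111000001001001101111 | 1 | 0
  44 | 1110000010010011011110 | 1 | 1
  45 | 1100000100100110111101 | 1 | 0
  46 | 1000001001001101111010 | 1 | 1
  47 | 0000010010011011110101 | 0 | 1
  48 | 0000100100110111101011 | 0 | 1
  49 | 0001001001101111010111 | 0 | 1
  50 | 0010010011011110101111 | 0 | 1
  51 | 0100100110111101011111 | 0 | 1
  52 | 1001001101111010111111 | 1 | 0
  53 | 0010011011110101111110 | 0 | 0
  54 | 0100110111101011111100 | 0 | 0
  55 | 1001101111010111111000 | 1 | 1
  56 | 0011011110101111110001 | 0 | 1
  57 | 0110111101011111100011 | 0 | 1
  58 | 1101111010111111000111 | 1 | 0
  59 | 1011110101111110001110 | 1 | 1
  60 | 0111101011111100011101 | 0 | 1
  61 | 1111010111111000111011 | 1 | 0
  62 | 1110101111110001110110 | 1 | 1
  63 | 1101011111100011101101 | 1 | 0
  64 | 1010111111000111011010 | 1 | 1
  65 | 0101111110001110110101 | 0 | 1
  66 | 1011111100011101101011 | 1 | 0
  67 | 0111111000111011010110 | 0 | 0
  68 | 1111110001110110101100 | 1 | 1
  69 | 1111100011101101011001 | 1 | 0
  70 | 1111000111011010110010 | 1 | 1
  71 | 1110001110110101100101 | 1 | 0
  72 | 1100011101101011001010 | 1 | 1
  73 | 1000111011010110010101 | 1 | 0
  74 | 0001110110101100101010 | 0 | 0
  75 | 0011101101011001010100 | 0 | 0
  76 | 0111011010110010101000 | 0 | 0
  77 | 1110110101100101010000 | 1 | 1
  78 | 1101101011001010100001 | 1 | 0
  79 | 1011010110010101000010 | 1 | 1
  80 | 0110101100101010000101 | 0 | 1
  81 | 1101011001010100001011 | 1 | 0
  82 | 1010110010101000010110 | 1 | 1
  83 | 0101100101010000101101 | 0 | 1
  84 | 1011001010100001011011 | 1 | 0
  85 | 0110010101000010110110 | 0 | 0
  86 | 1100101010000101101100 | 1 | 1
  87 | 1001010100001011011001 | 1 | 0
  88 | 0010101000010110110010 | 0 | 0
  89 | 0101010000101101100100 | 0 | 0
  90 | 1010100001011011001000 | 1 | 1
  91 | 0101000010110110010001 | 0 | 1
  92 | 1010000101101100100011 | 1 | 0
  93 | 0100001011011001000110 | 0 | 0
  94 | 1000010110110010001100 | 1 | 1
  95 | 0000101101100100011001 | 0 | 1
  96 | 0001011011001000110011 | 0 | 1
  97 | 0010110110010001100111 | 0 | 1
  98 | 0101101100100011001111 | 0 | 1
  99 | 1011011001000110011111 | 1 | 0
 100 | 0110110010001100111110 | 0 | 0
 101 | 1101100100011001111100 | 1 | 1
 102 | 1011001000110011111001 | 1 | 0
 103 | 0110010001100111110010 | 0 | 0
 104 | 1100100011001111100100 | 1 | 1
 105 | 1001000110011111001001 | 1 | 0
 106 | 0010001100111110010010 | 0 | 0
 107 | 0100011001111100100100 | 0 | 0
 108 | 1000110011111001001000 | 1 | 1
 109 | 0001100111110010010001 | 0 | 1
 110 | 0011001111100100100011 | 0 | 1
 111 | 0110011111001001000111 | 0 | 1
 112 | 1100111110010010001111 | 1 | 0
 113 | 1001111100100100011110 | 1 | 1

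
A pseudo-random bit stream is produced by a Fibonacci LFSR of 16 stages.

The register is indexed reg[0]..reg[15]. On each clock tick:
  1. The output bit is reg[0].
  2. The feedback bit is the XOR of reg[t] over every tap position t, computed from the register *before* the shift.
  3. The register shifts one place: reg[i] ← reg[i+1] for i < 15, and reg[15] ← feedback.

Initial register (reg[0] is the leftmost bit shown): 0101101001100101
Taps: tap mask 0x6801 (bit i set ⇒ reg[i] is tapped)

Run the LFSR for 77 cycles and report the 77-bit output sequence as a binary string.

01011010011001011010100000101011010010010000001111011010000101001101001001011

k : reg_k → out_k, fb_k
0: 0101101001100101 → 0, fb=1
1: 1011010011001011 → 1, fb=0
2: 0110100110010110 → 0, fb=1
3: 1101001100101101 → 1, fb=0
4: 1010011001011010 → 1, fb=1
5: 0100110010110101 → 0, fb=0
6: 1001100101101010 → 1, fb=0
7: 0011001011010100 → 0, fb=0
8: 0110010110101000 → 0, fb=0
9: 1100101101010000 → 1, fb=0
10: 1001011010100000 → 1, fb=1
11: 0010110101000001 → 0, fb=0
12: 0101101010000010 → 0, fb=1
13: 1011010100000101 → 1, fb=0
14: 0110101000001010 → 0, fb=1
15: 1101010000010101 → 1, fb=1
16: 1010100000101011 → 1, fb=0
17: 0101000001010110 → 0, fb=1
18: 1010000010101101 → 1, fb=0
19: 0100000101011010 → 0, fb=0
20: 1000001010110100 → 1, fb=1
21: 0000010101101001 → 0, fb=0
22: 0000101011010010 → 0, fb=0
23: 0001010110100100 → 0, fb=1
24: 0010101101001001 → 0, fb=0
25: 0101011010010010 → 0, fb=0
26: 1010110100100100 → 1, fb=0
27: 0101101001001000 → 0, fb=0
28: 1011010010010000 → 1, fb=0
29: 0110100100100000 → 0, fb=0
30: 1101001001000000 → 1, fb=1
31: 1010010010000001 → 1, fb=1
32: 0100100100000011 → 0, fb=1
33: 1001001000000111 → 1, fb=1
34: 0010010000001111 → 0, fb=0
35: 0100100000011110 → 0, fb=1
36: 1001000000111101 → 1, fb=1
37: 0010000001111011 → 0, fb=0
38: 0100000011110110 → 0, fb=1
39: 1000000111101101 → 1, fb=0
40: 0000001111011010 → 0, fb=0
41: 0000011110110100 → 0, fb=0
42: 0000111101101000 → 0, fb=0
43: 0001111011010000 → 0, fb=1
44: 0011110110100001 → 0, fb=0
45: 0111101101000010 → 0, fb=1
46: 1111011010000101 → 1, fb=0
47: 1110110100001010 → 1, fb=0
48: 1101101000010100 → 1, fb=1
49: 1011010000101001 → 1, fb=1
50: 0110100001010011 → 0, fb=0
51: 1101000010100110 → 1, fb=1
52: 1010000101001101 → 1, fb=0
53: 0100001010011010 → 0, fb=0
54: 1000010100110100 → 1, fb=1
55: 0000101001101001 → 0, fb=0
56: 0001010011010010 → 0, fb=0
57: 0010100110100100 → 0, fb=1
58: 0101001101001001 → 0, fb=0
59: 1010011010010010 → 1, fb=1
60: 0100110100100101 → 0, fb=1
61: 1001101001001011 → 1, fb=0
62: 0011010010010110 → 0, fb=1
63: 0110100100101101 → 0, fb=1
64: 1101001001011011 → 1, fb=1
65: 1010010010110111 → 1, fb=0
66: 0100100101101110 → 0, fb=0
67: 1001001011011100 → 1, fb=1
68: 0010010110111001 → 0, fb=1
69: 0100101101110011 → 0, fb=0
70: 1001011011100110 → 1, fb=1
71: 0010110111001101 → 0, fb=1
72: 0101101110011011 → 0, fb=0
73: 1011011100110110 → 1, fb=0
74: 0110111001101100 → 0, fb=1
75: 1101110011011001 → 1, fb=0
76: 1011100110110010 → 1, fb=1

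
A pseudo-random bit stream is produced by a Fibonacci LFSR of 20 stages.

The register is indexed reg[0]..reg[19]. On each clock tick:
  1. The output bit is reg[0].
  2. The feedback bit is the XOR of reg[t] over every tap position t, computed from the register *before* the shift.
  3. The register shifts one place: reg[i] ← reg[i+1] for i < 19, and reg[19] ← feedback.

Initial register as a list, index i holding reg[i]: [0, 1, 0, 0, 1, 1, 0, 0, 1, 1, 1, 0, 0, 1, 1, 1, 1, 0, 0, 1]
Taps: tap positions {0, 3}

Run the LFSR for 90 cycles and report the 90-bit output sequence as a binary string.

k : reg_k → out_k, fb_k
0: 01001100111001111001 → 0, fb=0
1: 10011001110011110010 → 1, fb=0
2: 00110011100111100100 → 0, fb=1
3: 01100111001111001001 → 0, fb=0
4: 11001110011110010010 → 1, fb=1
5: 10011100111100100101 → 1, fb=0
6: 00111001111001001010 → 0, fb=1
7: 01110011110010010101 → 0, fb=1
8: 11100111100100101011 → 1, fb=1
9: 11001111001001010111 → 1, fb=1
10: 10011110010010101111 → 1, fb=0
11: 00111100100101011110 → 0, fb=1
12: 01111001001010111101 → 0, fb=1
13: 11110010010101111011 → 1, fb=0
14: 11100100101011110110 → 1, fb=1
15: 11001001010111101101 → 1, fb=1
16: 10010010101111011011 → 1, fb=0
17: 00100101011110110110 → 0, fb=0
18: 01001010111101101100 → 0, fb=0
19: 10010101111011011000 → 1, fb=0
20: 00101011110110110000 → 0, fb=0
21: 01010111101101100000 → 0, fb=1
22: 10101111011011000001 → 1, fb=1
23: 01011110110110000011 → 0, fb=1
24: 10111101101100000111 → 1, fb=0
25: 01111011011000001110 → 0, fb=1
26: 11110110110000011101 → 1, fb=0
27: 11101101100000111010 → 1, fb=1
28: 11011011000001110101 → 1, fb=0
29: 10110110000011101010 → 1, fb=0
30: 01101100000111010100 → 0, fb=0
31: 11011000001110101000 → 1, fb=0
32: 10110000011101010000 → 1, fb=0
33: 01100000111010100000 → 0, fb=0
34: 11000001110101000000 → 1, fb=1
35: 10000011101010000001 → 1, fb=1
36: 00000111010100000011 → 0, fb=0
37: 00001110101000000110 → 0, fb=0
38: 00011101010000001100 → 0, fb=1
39: 00111010100000011001 → 0, fb=1
40: 01110101000000110011 → 0, fb=1
41: 11101010000001100111 → 1, fb=1
42: 11010100000011001111 → 1, fb=0
43: 10101000000110011110 → 1, fb=1
44: 01010000001100111101 → 0, fb=1
45: 10100000011001111011 → 1, fb=1
46: 01000000110011110111 → 0, fb=0
47: 10000001100111101110 → 1, fb=1
48: 00000011001111011101 → 0, fb=0
49: 00000110011110111010 → 0, fb=0
50: 00001100111101110100 → 0, fb=0
51: 00011001111011101000 → 0, fb=1
52: 00110011110111010001 → 0, fb=1
53: 01100111101110100011 → 0, fb=0
54: 11001111011101000110 → 1, fb=1
55: 10011110111010001101 → 1, fb=0
56: 00111101110100011010 → 0, fb=1
57: 01111011101000110101 → 0, fb=1
58: 11110111010001101011 → 1, fb=0
59: 11101110100011010110 → 1, fb=1
60: 11011101000110101101 → 1, fb=0
61: 10111010001101011010 → 1, fb=0
62: 01110100011010110100 → 0, fb=1
63: 11101000110101101001 → 1, fb=1
64: 11010001101011010011 → 1, fb=0
65: 10100011010110100110 → 1, fb=1
66: 01000110101101001101 → 0, fb=0
67: 10001101011010011010 → 1, fb=1
68: 00011010110100110101 → 0, fb=1
69: 00110101101001101011 → 0, fb=1
70: 01101011010011010111 → 0, fb=0
71: 11010110100110101110 → 1, fb=0
72: 10101101001101011100 → 1, fb=1
73: 01011010011010111001 → 0, fb=1
74: 10110100110101110011 → 1, fb=0
75: 01101001101011100110 → 0, fb=0
76: 11010011010111001100 → 1, fb=0
77: 10100110101110011000 → 1, fb=1
78: 01001101011100110001 → 0, fb=0
79: 10011010111001100010 → 1, fb=0
80: 00110101110011000100 → 0, fb=1
81: 01101011100110001001 → 0, fb=0
82: 11010111001100010010 → 1, fb=0
83: 10101110011000100100 → 1, fb=1
84: 01011100110001001001 → 0, fb=1
85: 10111001100010010011 → 1, fb=0
86: 01110011000100100110 → 0, fb=1
87: 11100110001001001101 → 1, fb=1
88: 11001100010010011011 → 1, fb=1
89: 10011000100100110111 → 1, fb=0

010011001110011110010010101111011011000001110101000000110011110111010001101011010011010111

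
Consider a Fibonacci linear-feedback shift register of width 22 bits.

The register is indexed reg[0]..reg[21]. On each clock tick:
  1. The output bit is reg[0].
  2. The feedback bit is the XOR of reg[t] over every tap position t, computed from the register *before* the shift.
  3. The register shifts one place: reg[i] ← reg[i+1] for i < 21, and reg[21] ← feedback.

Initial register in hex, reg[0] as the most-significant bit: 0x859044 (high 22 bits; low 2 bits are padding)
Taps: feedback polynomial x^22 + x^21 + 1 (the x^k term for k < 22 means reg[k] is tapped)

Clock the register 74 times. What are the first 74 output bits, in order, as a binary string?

10000101100100000100010000011011100000011110000001001011111110101111111000

step | reg (before) | out | fb
   0 | 1000010110010000010001 | 1 | 0
   1 | 0000101100100000100010 | 0 | 0
   2 | 0001011001000001000100 | 0 | 0
   3 | 0010110010000010001000 | 0 | 0
   4 | 0101100100000100010000 | 0 | 0
   5 | 1011001000001000100000 | 1 | 1
   6 | 0110010000010001000001 | 0 | 1
   7 | 1100100000100010000011 | 1 | 0
   8 | 1001000001000100000110 | 1 | 1
   9 | 0010000010001000001101 | 0 | 1
  10 | 0100000100010000011011 | 0 | 1
  11 | 1000001000100000110111 | 1 | 0
  12 | 0000010001000001101110 | 0 | 0
  13 | 0000100010000011011100 | 0 | 0
  14 | 0001000100000110111000 | 0 | 0
  15 | 0010001000001101110000 | 0 | 0
  16 | 0100010000011011100000 | 0 | 0
  17 | 1000100000110111000000 | 1 | 1
  18 | 0001000001101110000001 | 0 | 1
  19 | 0010000011011100000011 | 0 | 1
  20 | 0100000110111000000111 | 0 | 1
  21 | 1000001101110000001111 | 1 | 0
  22 | 0000011011100000011110 | 0 | 0
  23 | 0000110111000000111100 | 0 | 0
  24 | 0001101110000001111000 | 0 | 0
  25 | 0011011100000011110000 | 0 | 0
  26 | 0110111000000111100000 | 0 | 0
  27 | 1101110000001111000000 | 1 | 1
  28 | 1011100000011110000001 | 1 | 0
  29 | 0111000000111100000010 | 0 | 0
  30 | 1110000001111000000100 | 1 | 1
  31 | 1100000011110000001001 | 1 | 0
  32 | 1000000111100000010010 | 1 | 1
  33 | 0000001111000000100101 | 0 | 1
  34 | 0000011110000001001011 | 0 | 1
  35 | 0000111100000010010111 | 0 | 1
  36 | 0001111000000100101111 | 0 | 1
  37 | 0011110000001001011111 | 0 | 1
  38 | 0111100000010010111111 | 0 | 1
  39 | 1111000000100101111111 | 1 | 0
  40 | 1110000001001011111110 | 1 | 1
  41 | 1100000010010111111101 | 1 | 0
  42 | 1000000100101111111010 | 1 | 1
  43 | 0000001001011111110101 | 0 | 1
  44 | 0000010010111111101011 | 0 | 1
  45 | 0000100101111111010111 | 0 | 1
  46 | 0001001011111110101111 | 0 | 1
  47 | 0010010111111101011111 | 0 | 1
  48 | 0100101111111010111111 | 0 | 1
  49 | 1001011111110101111111 | 1 | 0
  50 | 0010111111101011111110 | 0 | 0
  51 | 0101111111010111111100 | 0 | 0
  52 | 1011111110101111111000 | 1 | 1
  53 | 0111111101011111110001 | 0 | 1
  54 | 1111111010111111100011 | 1 | 0
  55 | 1111110101111111000110 | 1 | 1
  56 | 1111101011111110001101 | 1 | 0
  57 | 1111010111111100011010 | 1 | 1
  58 | 1110101111111000110101 | 1 | 0
  59 | 1101011111110001101010 | 1 | 1
  60 | 1010111111100011010101 | 1 | 0
  61 | 0101111111000110101010 | 0 | 0
  62 | 1011111110001101010100 | 1 | 1
  63 | 0111111100011010101001 | 0 | 1
  64 | 1111111000110101010011 | 1 | 0
  65 | 1111110001101010100110 | 1 | 1
  66 | 1111100011010101001101 | 1 | 0
  67 | 1111000110101010011010 | 1 | 1
  68 | 1110001101010100110101 | 1 | 0
  69 | 1100011010101001101010 | 1 | 1
  70 | 1000110101010011010101 | 1 | 0
  71 | 0001101010100110101010 | 0 | 0
  72 | 0011010101001101010100 | 0 | 0
  73 | 0110101010011010101000 | 0 | 0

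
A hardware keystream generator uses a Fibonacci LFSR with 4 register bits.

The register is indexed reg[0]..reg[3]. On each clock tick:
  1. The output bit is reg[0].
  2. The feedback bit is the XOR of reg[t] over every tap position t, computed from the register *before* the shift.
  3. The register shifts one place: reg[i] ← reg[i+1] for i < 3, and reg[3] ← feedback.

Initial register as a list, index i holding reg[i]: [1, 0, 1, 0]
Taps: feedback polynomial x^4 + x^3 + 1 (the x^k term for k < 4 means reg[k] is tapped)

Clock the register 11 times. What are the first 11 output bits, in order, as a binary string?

step | reg (before) | out | fb
   0 | 1010 | 1 | 1
   1 | 0101 | 0 | 1
   2 | 1011 | 1 | 0
   3 | 0110 | 0 | 0
   4 | 1100 | 1 | 1
   5 | 1001 | 1 | 0
   6 | 0010 | 0 | 0
   7 | 0100 | 0 | 0
   8 | 1000 | 1 | 1
   9 | 0001 | 0 | 1
  10 | 0011 | 0 | 1

10101100100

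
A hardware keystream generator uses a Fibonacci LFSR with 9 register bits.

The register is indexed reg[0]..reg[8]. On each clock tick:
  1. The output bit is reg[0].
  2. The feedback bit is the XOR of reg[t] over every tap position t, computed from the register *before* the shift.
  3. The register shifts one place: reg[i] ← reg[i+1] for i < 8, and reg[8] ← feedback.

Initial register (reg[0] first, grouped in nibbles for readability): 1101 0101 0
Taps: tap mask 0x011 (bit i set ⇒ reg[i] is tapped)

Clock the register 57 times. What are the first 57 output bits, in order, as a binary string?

tick  register→output (feedback)
  0  110101010→1 (1)
  1  101010101→1 (0)
  2  010101010→0 (0)
  3  101010100→1 (0)
  4  010101000→0 (0)
  5  101010000→1 (0)
  6  010100000→0 (0)
  7  101000000→1 (1)
  8  010000001→0 (0)
  9  100000010→1 (1)
 10  000000101→0 (0)
 11  000001010→0 (0)
 12  000010100→0 (1)
 13  000101001→0 (0)
 14  001010010→0 (1)
 15  010100101→0 (0)
 16  101001010→1 (1)
 17  010010101→0 (1)
 18  100101011→1 (1)
 19  001010111→0 (1)
 20  010101111→0 (0)
 21  101011110→1 (0)
 22  010111100→0 (1)
 23  101111001→1 (0)
 24  011110010→0 (1)
 25  111100101→1 (1)
 26  111001011→1 (1)
 27  110010111→1 (0)
 28  100101110→1 (1)
 29  001011101→0 (1)
 30  010111011→0 (1)
 31  101110111→1 (0)
 32  011101110→0 (0)
 33  111011100→1 (0)
 34  110111000→1 (0)
 35  101110000→1 (0)
 36  011100000→0 (0)
 37  111000000→1 (1)
 38  110000001→1 (1)
 39  100000011→1 (1)
 40  000000111→0 (0)
 41  000001110→0 (0)
 42  000011100→0 (1)
 43  000111001→0 (1)
 44  001110011→0 (1)
 45  011100111→0 (0)
 46  111001110→1 (1)
 47  110011101→1 (0)
 48  100111010→1 (0)
 49  001110100→0 (1)
 50  011101001→0 (0)
 51  111010010→1 (0)
 52  110100100→1 (1)
 53  101001001→1 (1)
 54  010010011→0 (1)
 55  100100111→1 (1)
 56  001001111→0 (0)

110101010100000010100101011110010111011100000011100111010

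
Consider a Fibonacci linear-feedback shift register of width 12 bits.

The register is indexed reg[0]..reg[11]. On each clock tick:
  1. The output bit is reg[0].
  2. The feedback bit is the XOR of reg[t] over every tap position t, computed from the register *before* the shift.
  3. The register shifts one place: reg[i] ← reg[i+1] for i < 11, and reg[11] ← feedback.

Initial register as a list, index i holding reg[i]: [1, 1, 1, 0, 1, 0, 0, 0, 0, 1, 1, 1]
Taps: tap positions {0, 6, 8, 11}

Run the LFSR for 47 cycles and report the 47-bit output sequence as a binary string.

11101000011100000111111000010100101011100001110

tick  register→output (feedback)
  0  111010000111→1 (0)
  1  110100001110→1 (0)
  2  101000011100→1 (0)
  3  010000111000→0 (0)
  4  100001110000→1 (0)
  5  000011100000→0 (1)
  6  000111000001→0 (1)
  7  001110000011→0 (1)
  8  011100000111→0 (1)
  9  111000001111→1 (1)
 10  110000011111→1 (1)
 11  100000111111→1 (0)
 12  000001111110→0 (0)
 13  000011111100→0 (0)
 14  000111111000→0 (0)
 15  001111110000→0 (1)
 16  011111100001→0 (0)
 17  111111000010→1 (1)
 18  111110000101→1 (0)
 19  111100001010→1 (0)
 20  111000010100→1 (1)
 21  110000101001→1 (0)
 22  100001010010→1 (1)
 23  000010100101→0 (0)
 24  000101001010→0 (1)
 25  001010010101→0 (1)
 26  010100101011→0 (1)
 27  101001010111→1 (0)
 28  010010101110→0 (0)
 29  100101011100→1 (0)
 30  001010111000→0 (0)
 31  010101110000→0 (1)
 32  101011100001→1 (1)
 33  010111000011→0 (1)
 34  101110000111→1 (0)
 35  011100001110→0 (1)
 36  111000011101→1 (1)
 37  110000111011→1 (0)
 38  100001110110→1 (0)
 39  000011101100→0 (0)
 40  000111011000→0 (1)
 41  001110110001→0 (0)
 42  011101100010→0 (1)
 43  111011000101→1 (0)
 44  110110001010→1 (0)
 45  101100010100→1 (1)
 46  011000101001→0 (1)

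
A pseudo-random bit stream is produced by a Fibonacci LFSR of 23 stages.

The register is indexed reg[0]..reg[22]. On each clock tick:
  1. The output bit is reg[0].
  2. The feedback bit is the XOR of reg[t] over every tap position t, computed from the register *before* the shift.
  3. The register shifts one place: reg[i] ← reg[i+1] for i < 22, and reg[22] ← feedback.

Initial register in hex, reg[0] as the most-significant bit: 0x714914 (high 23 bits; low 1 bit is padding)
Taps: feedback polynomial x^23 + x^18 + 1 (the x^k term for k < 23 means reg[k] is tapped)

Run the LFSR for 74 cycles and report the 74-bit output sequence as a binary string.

01110001010010010001010001000000100101101001110001100010001111001101111000

k : reg_k → out_k, fb_k
0: 01110001010010010001010 → 0, fb=0
1: 11100010100100100010100 → 1, fb=0
2: 11000101001001000101000 → 1, fb=1
3: 10001010010010001010001 → 1, fb=0
4: 00010100100100010100010 → 0, fb=0
5: 00101001001000101000100 → 0, fb=0
6: 01010010010001010001000 → 0, fb=0
7: 10100100100010100010000 → 1, fb=0
8: 01001001000101000100000 → 0, fb=0
9: 10010010001010001000000 → 1, fb=1
10: 00100100010100010000001 → 0, fb=0
11: 01001000101000100000010 → 0, fb=0
12: 10010001010001000000100 → 1, fb=1
13: 00100010100010000001001 → 0, fb=0
14: 01000101000100000010010 → 0, fb=1
15: 10001010001000000100101 → 1, fb=1
16: 00010100010000001001011 → 0, fb=0
17: 00101000100000010010110 → 0, fb=1
18: 01010001000000100101101 → 0, fb=0
19: 10100010000001001011010 → 1, fb=0
20: 01000100000010010110100 → 0, fb=1
21: 10001000000100101101001 → 1, fb=1
22: 00010000001001011010011 → 0, fb=1
23: 00100000010010110100111 → 0, fb=0
24: 01000000100101101001110 → 0, fb=0
25: 10000001001011010011100 → 1, fb=0
26: 00000010010110100111000 → 0, fb=1
27: 00000100101101001110001 → 0, fb=1
28: 00001001011010011100011 → 0, fb=0
29: 00010010110100111000110 → 0, fb=0
30: 00100101101001110001100 → 0, fb=0
31: 01001011010011100011000 → 0, fb=1
32: 10010110100111000110001 → 1, fb=0
33: 00101101001110001100010 → 0, fb=0
34: 01011010011100011000100 → 0, fb=0
35: 10110100111000110001000 → 1, fb=1
36: 01101001110001100010001 → 0, fb=1
37: 11010011100011000100011 → 1, fb=1
38: 10100111000110001000111 → 1, fb=1
39: 01001110001100010001111 → 0, fb=0
40: 10011100011000100011110 → 1, fb=0
41: 00111000110001000111100 → 0, fb=1
42: 01110001100010001111001 → 0, fb=1
43: 11100011000100011110011 → 1, fb=0
44: 11000110001000111100110 → 1, fb=1
45: 10001100010001111001101 → 1, fb=1
46: 00011000100011110011011 → 0, fb=1
47: 00110001000111100110111 → 0, fb=1
48: 01100010001111001101111 → 0, fb=0
49: 11000100011110011011110 → 1, fb=0
50: 10001000111100110111100 → 1, fb=0
51: 00010001111001101111000 → 0, fb=1
52: 00100011110011011110001 → 0, fb=1
53: 01000111100110111100011 → 0, fb=0
54: 10001111001101111000110 → 1, fb=1
55: 00011110011011110001101 → 0, fb=0
56: 00111100110111100011010 → 0, fb=1
57: 01111001101111000110101 → 0, fb=1
58: 11110011011110001101011 → 1, fb=1
59: 11100110111100011010111 → 1, fb=0
60: 11001101111000110101110 → 1, fb=1
61: 10011011110001101011101 → 1, fb=0
62: 00110111100011010111010 → 0, fb=1
63: 01101111000110101110101 → 0, fb=1
64: 11011110001101011101011 → 1, fb=1
65: 10111100011010111010111 → 1, fb=0
66: 01111000110101110101110 → 0, fb=0
67: 11110001101011101011100 → 1, fb=0
68: 11100011010111010111000 → 1, fb=0
69: 11000110101110101110000 → 1, fb=0
70: 10001101011101011100000 → 1, fb=1
71: 00011010111010111000001 → 0, fb=0
72: 00110101110101110000010 → 0, fb=0
73: 01101011101011100000100 → 0, fb=0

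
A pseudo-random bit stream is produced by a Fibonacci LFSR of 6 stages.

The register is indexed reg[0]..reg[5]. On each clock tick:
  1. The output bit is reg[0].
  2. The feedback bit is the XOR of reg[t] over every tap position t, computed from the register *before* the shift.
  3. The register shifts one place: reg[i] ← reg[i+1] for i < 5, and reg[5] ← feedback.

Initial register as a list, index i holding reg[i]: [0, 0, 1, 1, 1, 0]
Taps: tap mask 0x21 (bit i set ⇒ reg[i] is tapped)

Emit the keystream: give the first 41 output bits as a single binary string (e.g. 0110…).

tick  register→output (feedback)
  0  001110→0 (0)
  1  011100→0 (0)
  2  111000→1 (1)
  3  110001→1 (0)
  4  100010→1 (1)
  5  000101→0 (1)
  6  001011→0 (1)
  7  010111→0 (1)
  8  101111→1 (0)
  9  011110→0 (0)
 10  111100→1 (1)
 11  111001→1 (0)
 12  110010→1 (1)
 13  100101→1 (0)
 14  001010→0 (0)
 15  010100→0 (0)
 16  101000→1 (1)
 17  010001→0 (1)
 18  100011→1 (0)
 19  000110→0 (0)
 20  001100→0 (0)
 21  011000→0 (0)
 22  110000→1 (1)
 23  100001→1 (0)
 24  000010→0 (0)
 25  000100→0 (0)
 26  001000→0 (0)
 27  010000→0 (0)
 28  100000→1 (1)
 29  000001→0 (1)
 30  000011→0 (1)
 31  000111→0 (1)
 32  001111→0 (1)
 33  011111→0 (1)
 34  111111→1 (0)
 35  111110→1 (1)
 36  111101→1 (0)
 37  111010→1 (1)
 38  110101→1 (0)
 39  101010→1 (1)
 40  010101→0 (1)

00111000101111001010001100001000001111110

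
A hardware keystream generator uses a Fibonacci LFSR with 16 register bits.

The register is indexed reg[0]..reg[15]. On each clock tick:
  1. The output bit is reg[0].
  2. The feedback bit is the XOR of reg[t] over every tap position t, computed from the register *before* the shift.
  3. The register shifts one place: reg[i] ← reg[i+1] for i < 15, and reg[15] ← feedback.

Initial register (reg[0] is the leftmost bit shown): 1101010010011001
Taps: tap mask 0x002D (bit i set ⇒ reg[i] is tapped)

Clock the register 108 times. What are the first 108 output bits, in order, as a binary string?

110101001001100110110001000001001101110110101010111100110000100011000110011101010010001010101100111010001110

step | reg (before) | out | fb
   0 | 1101010010011001 | 1 | 1
   1 | 1010100100110011 | 1 | 0
   2 | 0101001001100110 | 0 | 1
   3 | 1010010011001101 | 1 | 1
   4 | 0100100110011011 | 0 | 0
   5 | 1001001100110110 | 1 | 0
   6 | 0010011001101100 | 0 | 0
   7 | 0100110011011000 | 0 | 1
   8 | 1001100110110001 | 1 | 0
   9 | 0011001101100010 | 0 | 0
  10 | 0110011011000100 | 0 | 0
  11 | 1100110110001000 | 1 | 0
  12 | 1001101100010000 | 1 | 0
  13 | 0011011000100000 | 0 | 1
  14 | 0110110001000001 | 0 | 0
  15 | 1101100010000010 | 1 | 0
  16 | 1011000100000100 | 1 | 1
  17 | 0110001000001001 | 0 | 1
  18 | 1100010000010011 | 1 | 0
  19 | 1000100000100110 | 1 | 1
  20 | 0001000001001101 | 0 | 1
  21 | 0010000010011011 | 0 | 1
  22 | 0100000100110111 | 0 | 0
  23 | 1000001001101110 | 1 | 1
  24 | 0000010011011101 | 0 | 1
  25 | 0000100110111011 | 0 | 0
  26 | 0001001101110110 | 0 | 1
  27 | 0010011011101101 | 0 | 0
  28 | 0100110111011010 | 0 | 1
  29 | 1001101110110101 | 1 | 0
  30 | 0011011101101010 | 0 | 1
  31 | 0110111011010101 | 0 | 0
  32 | 1101110110101010 | 1 | 1
  33 | 1011101101010101 | 1 | 1
  34 | 0111011010101011 | 0 | 1
  35 | 1110110101010111 | 1 | 1
  36 | 1101101010101111 | 1 | 0
  37 | 1011010101011110 | 1 | 0
  38 | 0110101010111100 | 0 | 1
  39 | 1101010101111001 | 1 | 1
  40 | 1010101011110011 | 1 | 0
  41 | 0101010111100110 | 0 | 0
  42 | 1010101111001100 | 1 | 0
  43 | 0101011110011000 | 0 | 0
  44 | 1010111100110000 | 1 | 1
  45 | 0101111001100001 | 0 | 0
  46 | 1011110011000010 | 1 | 0
  47 | 0111100110000100 | 0 | 0
  48 | 1111001100001000 | 1 | 1
  49 | 1110011000010001 | 1 | 1
  50 | 1100110000100011 | 1 | 0
  51 | 1001100001000110 | 1 | 0
  52 | 0011000010001100 | 0 | 0
  53 | 0110000100011000 | 0 | 1
  54 | 1100001000110001 | 1 | 1
  55 | 1000010001100011 | 1 | 0
  56 | 0000100011000110 | 0 | 0
  57 | 0001000110001100 | 0 | 1
  58 | 0010001100011001 | 0 | 1
  59 | 0100011000110011 | 0 | 1
  60 | 1000110001100111 | 1 | 0
  61 | 0001100011001110 | 0 | 1
  62 | 0011000110011101 | 0 | 0
  63 | 0110001100111010 | 0 | 1
  64 | 1100011001110101 | 1 | 0
  65 | 1000110011101010 | 1 | 0
  66 | 0001100111010100 | 0 | 1
  67 | 0011001110101001 | 0 | 0
  68 | 0110011101010010 | 0 | 0
  69 | 1100111010100100 | 1 | 0
  70 | 1001110101001000 | 1 | 1
  71 | 0011101010010001 | 0 | 0
  72 | 0111010100100010 | 0 | 1
  73 | 1110101001000101 | 1 | 0
  74 | 1101010010001010 | 1 | 1
  75 | 1010100100010101 | 1 | 0
  76 | 0101001000101010 | 0 | 1
  77 | 1010010001010101 | 1 | 1
  78 | 0100100010101011 | 0 | 0
  79 | 1001000101010110 | 1 | 0
  80 | 0010001010101100 | 0 | 1
  81 | 0100010101011001 | 0 | 1
  82 | 1000101010110011 | 1 | 1
  83 | 0001010101100111 | 0 | 0
  84 | 0010101011001110 | 0 | 1
  85 | 0101010110011101 | 0 | 0
  86 | 1010101100111010 | 1 | 0
  87 | 0101011001110100 | 0 | 0
  88 | 1010110011101000 | 1 | 1
  89 | 0101100111010001 | 0 | 1
  90 | 1011001110100011 | 1 | 1
  91 | 0110011101000111 | 0 | 0
  92 | 1100111010001110 | 1 | 0
  93 | 1001110100011100 | 1 | 1
  94 | 0011101000111001 | 0 | 0
  95 | 0111010001110010 | 0 | 1
  96 | 1110100011100101 | 1 | 0
  97 | 1101000111001010 | 1 | 0
  98 | 1010001110010100 | 1 | 0
  99 | 0100011100101000 | 0 | 1
 100 | 1000111001010001 | 1 | 0
 101 | 0001110010100010 | 0 | 0
 102 | 0011100101000100 | 0 | 0
 103 | 0111001010001000 | 0 | 0
 104 | 1110010100010000 | 1 | 1
 105 | 1100101000100001 | 1 | 1
 106 | 1001010001000011 | 1 | 1
 107 | 0010100010000111 | 0 | 1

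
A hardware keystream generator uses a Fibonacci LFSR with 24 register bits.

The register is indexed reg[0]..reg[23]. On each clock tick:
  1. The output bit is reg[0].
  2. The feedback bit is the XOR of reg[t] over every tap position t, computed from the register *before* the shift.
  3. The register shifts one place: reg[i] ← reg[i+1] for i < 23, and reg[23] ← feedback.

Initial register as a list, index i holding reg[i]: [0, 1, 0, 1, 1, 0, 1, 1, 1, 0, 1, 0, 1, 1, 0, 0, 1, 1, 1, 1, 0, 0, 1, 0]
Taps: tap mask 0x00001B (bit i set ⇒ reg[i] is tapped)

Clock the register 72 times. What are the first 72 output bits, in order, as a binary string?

010110111010110011110010100010110101110110101011011100101101000100010001

k : reg_k → out_k, fb_k
0: 010110111010110011110010 → 0, fb=1
1: 101101110101100111100101 → 1, fb=0
2: 011011101011001111001010 → 0, fb=0
3: 110111010110011110010100 → 1, fb=0
4: 101110101100111100101000 → 1, fb=1
5: 011101011001111001010001 → 0, fb=0
6: 111010110011110010100010 → 1, fb=1
7: 110101100111100101000101 → 1, fb=1
8: 101011001111001010001011 → 1, fb=0
9: 010110011110010100010110 → 0, fb=1
10: 101100111100101000101101 → 1, fb=0
11: 011001111001010001011010 → 0, fb=1
12: 110011110010100010110101 → 1, fb=1
13: 100111100101000101101011 → 1, fb=1
14: 001111001010001011010111 → 0, fb=0
15: 011110010100010110101110 → 0, fb=1
16: 111100101000101101011101 → 1, fb=1
17: 111001010001011010111011 → 1, fb=0
18: 110010100010110101110110 → 1, fb=1
19: 100101000101101011101101 → 1, fb=0
20: 001010001011010111011010 → 0, fb=1
21: 010100010110101110110101 → 0, fb=0
22: 101000101101011101101010 → 1, fb=1
23: 010001011010111011010101 → 0, fb=1
24: 100010110101110110101011 → 1, fb=0
25: 000101101011101101010110 → 0, fb=1
26: 001011010111011010101101 → 0, fb=1
27: 010110101110110101011011 → 0, fb=1
28: 101101011101101010110111 → 1, fb=0
29: 011010111011010101101110 → 0, fb=0
30: 110101110110101011011100 → 1, fb=1
31: 101011101101010110111001 → 1, fb=0
32: 010111011010101101110010 → 0, fb=1
33: 101110110101011011100101 → 1, fb=1
34: 011101101010110111001011 → 0, fb=0
35: 111011010101101110010110 → 1, fb=1
36: 110110101011011100101101 → 1, fb=0
37: 101101010110111001011010 → 1, fb=0
38: 011010101101110010110100 → 0, fb=0
39: 110101011011100101101000 → 1, fb=1
40: 101010110111001011010001 → 1, fb=0
41: 010101101110010110100010 → 0, fb=0
42: 101011011100101101000100 → 1, fb=0
43: 010110111001011010001000 → 0, fb=1
44: 101101110010110100010001 → 1, fb=0
45: 011011100101101000100010 → 0, fb=0
46: 110111001011010001000100 → 1, fb=0
47: 101110010110100010001000 → 1, fb=1
48: 011100101101000100010001 → 0, fb=0
49: 111001011010001000100010 → 1, fb=0
50: 110010110100010001000100 → 1, fb=1
51: 100101101000100010001001 → 1, fb=0
52: 001011010001000100010010 → 0, fb=1
53: 010110100010001000100101 → 0, fb=1
54: 101101000100010001001011 → 1, fb=0
55: 011010001000100010010110 → 0, fb=0
56: 110100010001000100101100 → 1, fb=1
57: 101000100010001001011001 → 1, fb=1
58: 010001000100010010110011 → 0, fb=1
59: 100010001000100101100111 → 1, fb=0
60: 000100010001001011001110 → 0, fb=1
61: 001000100010010110011101 → 0, fb=0
62: 010001000100101100111010 → 0, fb=1
63: 100010001001011001110101 → 1, fb=0
64: 000100010010110011101010 → 0, fb=1
65: 001000100101100111010101 → 0, fb=0
66: 010001001011001110101010 → 0, fb=1
67: 100010010110011101010101 → 1, fb=0
68: 000100101100111010101010 → 0, fb=1
69: 001001011001110101010101 → 0, fb=0
70: 010010110011101010101010 → 0, fb=0
71: 100101100111010101010100 → 1, fb=0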